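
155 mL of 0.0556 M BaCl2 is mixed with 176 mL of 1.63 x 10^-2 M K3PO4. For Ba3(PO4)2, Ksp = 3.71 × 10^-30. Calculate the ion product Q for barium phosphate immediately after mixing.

1.33 x 10^-9

Total volume = 155 + 176 = 331 mL.
[Ba^2+] = 5.56 × 10^-2 × (155/331) = 2.604 × 10^-2 M
[PO4^3-] = 1.63 × 10^-2 × (176/331) = 8.667 x 10^-3 M
Ba3(PO4)2(s) ⇌ 3 Ba^2+(aq) + 2 PO4^3-(aq), so Q = [Ba^2+]^3[PO4^3-]^2
Q = (2.604 x 10^-2)^3(8.667 × 10^-3)^2 = 1.33 × 10^-9
Q > Ksp, so Ba3(PO4)2 will precipitate.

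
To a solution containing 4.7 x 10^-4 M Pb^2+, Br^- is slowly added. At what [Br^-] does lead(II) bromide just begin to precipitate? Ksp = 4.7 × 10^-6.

[Br^-] = 1.0e-1 M

PbBr2(s) ⇌ Pb^2+(aq) + 2 Br^-(aq)
Ksp = [Pb^2+][Br^-]^2
Precipitation begins when Q = Ksp. With [Pb^2+] = 4.7 x 10^-4 M:
4.7 × 10^-6 = (4.7 x 10^-4) × [Br^-]^2
[Br^-] = (4.7 × 10^-6 / 4.7 x 10^-4)^(1/2) = 1.0 x 10^-1 M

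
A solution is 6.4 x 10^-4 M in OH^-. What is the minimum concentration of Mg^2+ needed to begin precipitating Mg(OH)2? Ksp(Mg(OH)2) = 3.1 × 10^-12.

[Mg^2+] = 7.6 × 10^-6 M

Mg(OH)2(s) ⇌ Mg^2+ + 2 OH^-
Ksp = [Mg^2+][OH^-]^2
Precipitation begins when Q = Ksp. With [OH^-] = 6.4 x 10^-4 M:
3.1 × 10^-12 = (6.4 x 10^-4)^2 × [Mg^2+]
[Mg^2+] = (3.1 × 10^-12 / 4.10 × 10^-7) = 7.6 × 10^-6 M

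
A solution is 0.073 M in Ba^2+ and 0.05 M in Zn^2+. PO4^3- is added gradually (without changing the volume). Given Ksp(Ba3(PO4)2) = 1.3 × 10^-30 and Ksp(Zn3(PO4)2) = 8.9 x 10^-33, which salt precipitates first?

Zn3(PO4)2

Each salt begins to precipitate when Q = Ksp, i.e. when [PO4^3-] reaches its threshold.
For Ba3(PO4)2: 1.3 × 10^-30 = (0.073)^3 × [PO4^3-]^2  ⇒  [PO4^3-] = 5.8 × 10^-14 M.
For Zn3(PO4)2: 8.9 x 10^-33 = (0.05)^3 × [PO4^3-]^2  ⇒  [PO4^3-] = 8.4 x 10^-15 M.
The salt with the lower threshold [PO4^3-] precipitates first: Zn3(PO4)2.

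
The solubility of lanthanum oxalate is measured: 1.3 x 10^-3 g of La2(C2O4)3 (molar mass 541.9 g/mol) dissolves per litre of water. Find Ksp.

8.6e-27

Molar solubility s = (1.3 × 10^-3 g/L) / (541.9 g/mol) = 2.40 x 10^-6 M.
La2(C2O4)3(s) ⇌ 2 La^3+(aq) + 3 C2O4^2-(aq)
If s mol/L of La2(C2O4)3 dissolves, [La^3+] = 2s and [C2O4^2-] = 3s.
Ksp = [La^3+]^2[C2O4^2-]^3
Ksp = (2s)^2(3s)^3 = 108s^5
With s = 2.40 × 10^-6: Ksp = 8.6 x 10^-27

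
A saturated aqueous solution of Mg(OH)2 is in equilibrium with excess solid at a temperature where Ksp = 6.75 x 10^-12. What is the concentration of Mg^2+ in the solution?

1.19e-4 M

Mg(OH)2(s) ⇌ Mg^2+ + 2 OH^-
Ksp = [Mg^2+][OH^-]^2
With molar solubility s: [Mg^2+] = s, [OH^-] = 2s.
Substituting: Ksp = s(2s)^2 = 4s^3
s^3 = 6.75 x 10^-12 / 4, so s = 1.191 × 10^-4 M
[Mg^2+] = s = 1.19 × 10^-4 M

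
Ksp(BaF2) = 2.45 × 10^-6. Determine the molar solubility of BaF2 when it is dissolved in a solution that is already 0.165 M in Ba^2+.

BaF2(s) ⇌ Ba^2+(aq) + 2 F^-(aq)
Ksp = [Ba^2+][F^-]^2
Let s be the molar solubility in this solution. [Ba^2+] = 0.165 + s ≈ 0.165, [F^-] = 2s (common-ion effect: Ba^2+ is already 0.165 M).
Ksp ≈ 0.165 × (2s)^2
s = 1.93 x 10^-3 M
Check: s = 1.9 × 10^-3 ≪ 0.165, so the approximation is valid.

s = 1.93 x 10^-3 M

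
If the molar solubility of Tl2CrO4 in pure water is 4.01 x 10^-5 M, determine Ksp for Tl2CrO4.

Tl2CrO4(s) <=> 2 Tl^+ + CrO4^2-
With molar solubility s: [Tl^+] = 2s, [CrO4^2-] = s.
Ksp = [Tl^+]^2[CrO4^2-]
Substituting: Ksp = (2s)^2s = 4s^3
With s = 4.01 × 10^-5: Ksp = 2.58 × 10^-13

Ksp ≈ 2.58 × 10^-13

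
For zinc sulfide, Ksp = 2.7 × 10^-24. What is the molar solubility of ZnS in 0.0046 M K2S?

5.9 × 10^-22 M

ZnS(s) ⇌ Zn^2+(aq) + S^2-(aq)
Ksp = [Zn^2+][S^2-]
Let s be the molar solubility in this solution. [Zn^2+] = s, [S^2-] = 0.0046 + s ≈ 0.0046 (Ksp is small, so little additional dissolves).
Ksp ≈ s × 0.0046
s = 5.9 × 10^-22 M
Check: s = 5.9 x 10^-22 ≪ 0.0046, so the approximation is valid.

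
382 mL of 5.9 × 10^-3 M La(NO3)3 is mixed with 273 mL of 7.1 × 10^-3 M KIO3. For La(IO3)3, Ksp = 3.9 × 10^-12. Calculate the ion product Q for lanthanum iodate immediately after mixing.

Total volume = 382 + 273 = 655 mL.
[La^3+] = 5.9 × 10^-3 × (382/655) = 3.44 × 10^-3 M
[IO3^-] = 7.1 x 10^-3 × (273/655) = 2.96 × 10^-3 M
La(IO3)3(s) ⇌ La^3+ + 3 IO3^-, so Q = [La^3+][IO3^-]^3
Q = (3.44 x 10^-3)(2.96 x 10^-3)^3 = 8.9 × 10^-11
Q > Ksp, so La(IO3)3 will precipitate.

Q = 8.9 x 10^-11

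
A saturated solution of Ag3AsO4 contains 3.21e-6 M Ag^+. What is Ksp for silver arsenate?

Ksp ≈ 3.54 × 10^-23

Ag3AsO4(s) <=> 3 Ag^+(aq) + AsO4^3-(aq)
Stoichiometry gives [AsO4^3-] = (1/3)[Ag^+] = 1.070 × 10^-6 M.
Ksp = [Ag^+]^3[AsO4^3-]
Ksp = (3.21 × 10^-6)^3 × 1.070 x 10^-6 = 3.54 × 10^-23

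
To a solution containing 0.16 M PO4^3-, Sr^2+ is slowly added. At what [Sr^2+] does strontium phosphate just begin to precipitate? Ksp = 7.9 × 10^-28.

[Sr^2+] ≈ 3.1 × 10^-9 M

Sr3(PO4)2(s) <=> 3 Sr^2+(aq) + 2 PO4^3-(aq)
Ksp = [Sr^2+]^3[PO4^3-]^2
Precipitation begins when Q = Ksp. With [PO4^3-] = 0.16 M:
7.9 × 10^-28 = (0.16)^2 × [Sr^2+]^3
[Sr^2+] = (7.9 × 10^-28 / 2.56 × 10^-2)^(1/3) = 3.1 × 10^-9 M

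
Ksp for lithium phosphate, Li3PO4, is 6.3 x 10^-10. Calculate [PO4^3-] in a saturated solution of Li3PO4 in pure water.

Li3PO4(s) <=> 3 Li^+(aq) + PO4^3-(aq)
Ksp = [Li^+]^3[PO4^3-]
For each mole of Li3PO4 that dissolves: [Li^+] = 3s, [PO4^3-] = s.
Substituting: Ksp = (3s)^3s = 27s^4
s = (6.3 x 10^-10 / 27)^(1/4) = 2.20 × 10^-3 M
[PO4^3-] = s = 2.2 × 10^-3 M

[PO4^3-] ≈ 2.2e-3 M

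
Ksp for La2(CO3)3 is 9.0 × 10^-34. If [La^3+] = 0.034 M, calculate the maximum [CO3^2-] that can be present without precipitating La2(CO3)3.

La2(CO3)3(s) ⇌ 2 La^3+ + 3 CO3^2-
Ksp = [La^3+]^2[CO3^2-]^3
Precipitation begins when Q = Ksp. With [La^3+] = 0.034 M:
9.0 × 10^-34 = (0.034)^2 × [CO3^2-]^3
[CO3^2-] = (9.0 × 10^-34 / 1.16 x 10^-3)^(1/3) = 9.2 × 10^-11 M

9.2 × 10^-11 M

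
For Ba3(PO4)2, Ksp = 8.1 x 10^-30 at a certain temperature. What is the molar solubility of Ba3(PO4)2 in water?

Ba3(PO4)2(s) ⇌ 3 Ba^2+ + 2 PO4^3-
Ksp = [Ba^2+]^3[PO4^3-]^2
If s mol/L of Ba3(PO4)2 dissolves, [Ba^2+] = 3s and [PO4^3-] = 2s.
Substituting: Ksp = (3s)^3(2s)^2 = 108s^5
s = (8.1 x 10^-30 / 108)^(1/5) = 6.0 × 10^-7 M

6.0 x 10^-7 M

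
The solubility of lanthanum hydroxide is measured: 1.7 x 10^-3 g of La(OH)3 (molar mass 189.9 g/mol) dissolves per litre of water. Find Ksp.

1.7e-19

Molar solubility s = (1.7 × 10^-3 g/L) / (189.9 g/mol) = 8.95 × 10^-6 M.
La(OH)3(s) ⇌ La^3+ + 3 OH^-
With molar solubility s: [La^3+] = s, [OH^-] = 3s.
Ksp = [La^3+][OH^-]^3
Substituting: Ksp = s(3s)^3 = 27s^4
Ksp = 27 × (8.95 × 10^-6)^4 = 1.7 x 10^-19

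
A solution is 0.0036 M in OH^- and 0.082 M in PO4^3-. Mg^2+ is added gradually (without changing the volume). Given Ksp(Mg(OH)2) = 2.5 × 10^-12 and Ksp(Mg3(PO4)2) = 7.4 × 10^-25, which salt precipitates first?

Mg3(PO4)2

Each salt begins to precipitate when Q = Ksp, i.e. when [Mg^2+] reaches its threshold.
For Mg(OH)2: 2.5 × 10^-12 = (0.0036)^2 × [Mg^2+]  ⇒  [Mg^2+] = 1.9 × 10^-7 M.
For Mg3(PO4)2: 7.4 × 10^-25 = (0.082)^2 × [Mg^2+]^3  ⇒  [Mg^2+] = 4.8 × 10^-8 M.
The salt with the lower threshold [Mg^2+] precipitates first: Mg3(PO4)2.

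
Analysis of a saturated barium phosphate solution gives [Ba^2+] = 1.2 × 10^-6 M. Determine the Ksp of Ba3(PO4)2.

Ksp ≈ 1.1e-30

Ba3(PO4)2(s) ⇌ 3 Ba^2+(aq) + 2 PO4^3-(aq)
Stoichiometry gives [PO4^3-] = (2/3)[Ba^2+] = 8.00 × 10^-7 M.
Ksp = [Ba^2+]^3[PO4^3-]^2
Ksp = (1.2 x 10^-6)^3 × (8.00 × 10^-7)^2 = 1.1 x 10^-30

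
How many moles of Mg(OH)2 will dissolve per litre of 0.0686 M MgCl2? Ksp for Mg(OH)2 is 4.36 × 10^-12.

Mg(OH)2(s) <=> Mg^2+ + 2 OH^-
Ksp = [Mg^2+][OH^-]^2
Let s = moles of Mg(OH)2 that dissolve per litre. [Mg^2+] = 0.0686 + s ≈ 0.0686, [OH^-] = 2s (since Mg^2+ from MgCl2 dominates).
Ksp ≈ 0.0686 × (2s)^2
s = 3.99 x 10^-6 M
Check: s = 4.0 × 10^-6 ≪ 0.0686, so the approximation is valid.

s ≈ 3.99 x 10^-6 M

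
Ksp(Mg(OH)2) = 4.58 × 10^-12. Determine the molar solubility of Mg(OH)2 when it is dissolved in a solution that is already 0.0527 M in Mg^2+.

s = 4.66e-6 M

Mg(OH)2(s) ⇌ Mg^2+(aq) + 2 OH^-(aq)
Ksp = [Mg^2+][OH^-]^2
Let s = moles of Mg(OH)2 that dissolve per litre. [Mg^2+] = 0.0527 + s ≈ 0.0527, [OH^-] = 2s (Ksp is small, so little additional dissolves).
Ksp ≈ 0.0527 × (2s)^2
s = 4.66 x 10^-6 M
Check: s = 4.7 × 10^-6 ≪ 0.0527, so the approximation is valid.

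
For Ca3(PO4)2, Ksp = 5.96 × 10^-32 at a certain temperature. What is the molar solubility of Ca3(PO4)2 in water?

s ≈ 2.23e-7 M

Ca3(PO4)2(s) ⇌ 3 Ca^2+ + 2 PO4^3-
Ksp = [Ca^2+]^3[PO4^3-]^2
If s mol/L of Ca3(PO4)2 dissolves, [Ca^2+] = 3s and [PO4^3-] = 2s.
Ksp = (3s)^3(2s)^2 = 108s^5
s = (5.96 × 10^-32 / 108)^(1/5) = 2.23 × 10^-7 M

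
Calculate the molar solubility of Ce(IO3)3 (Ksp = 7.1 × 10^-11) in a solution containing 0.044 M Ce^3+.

Ce(IO3)3(s) <=> Ce^3+ + 3 IO3^-
Ksp = [Ce^3+][IO3^-]^3
Let s = moles of Ce(IO3)3 that dissolve per litre. [Ce^3+] = 0.044 + s ≈ 0.044, [IO3^-] = 3s (since the Ce^3+ already present dominates).
Ksp ≈ 0.044 × (3s)^3
s = 3.9 × 10^-4 M
Check: s = 3.9 × 10^-4 ≪ 0.044, so the approximation is valid.

s = 3.9 × 10^-4 M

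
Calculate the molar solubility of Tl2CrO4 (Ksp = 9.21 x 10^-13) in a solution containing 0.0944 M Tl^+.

1.03 × 10^-10 M

Tl2CrO4(s) ⇌ 2 Tl^+(aq) + CrO4^2-(aq)
Ksp = [Tl^+]^2[CrO4^2-]
Let s be the molar solubility in this solution. [Tl^+] = 0.0944 + 2s ≈ 0.0944, [CrO4^2-] = s (since the Tl^+ already present dominates).
Ksp ≈ (0.0944)^2 × s
s = 1.03 x 10^-10 M
Check: 2s = 2.1 x 10^-10 ≪ 0.0944, so the approximation is valid.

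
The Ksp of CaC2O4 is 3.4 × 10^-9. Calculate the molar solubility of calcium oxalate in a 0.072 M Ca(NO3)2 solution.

CaC2O4(s) <=> Ca^2+(aq) + C2O4^2-(aq)
Ksp = [Ca^2+][C2O4^2-]
Let s = moles of CaC2O4 that dissolve per litre. [Ca^2+] = 0.072 + s ≈ 0.072, [C2O4^2-] = s (common-ion effect: Ca^2+ is already 0.072 M).
Ksp ≈ 0.072 × s
s = 4.7 × 10^-8 M
Check: s = 4.7 x 10^-8 ≪ 0.072, so the approximation is valid.

4.7 × 10^-8 M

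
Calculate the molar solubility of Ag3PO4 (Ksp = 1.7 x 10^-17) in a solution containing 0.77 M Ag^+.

Ag3PO4(s) <=> 3 Ag^+ + PO4^3-
Ksp = [Ag^+]^3[PO4^3-]
If s mol/L dissolves here, [Ag^+] = 0.77 + 3s ≈ 0.77, [PO4^3-] = s (since the Ag^+ already present dominates).
Ksp ≈ (0.77)^3 × s
s = 3.7 × 10^-17 M
Check: 3s = 1.1 × 10^-16 ≪ 0.77, so the approximation is valid.

s ≈ 3.7e-17 M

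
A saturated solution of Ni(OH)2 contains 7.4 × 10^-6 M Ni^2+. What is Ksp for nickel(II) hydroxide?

Ksp ≈ 1.6 x 10^-15

Ni(OH)2(s) <=> Ni^2+(aq) + 2 OH^-(aq)
Stoichiometry gives [OH^-] = (2/1)[Ni^2+] = 1.48 × 10^-5 M.
Ksp = [Ni^2+][OH^-]^2
Ksp = 7.4 × 10^-6 × (1.48 × 10^-5)^2 = 1.6 × 10^-15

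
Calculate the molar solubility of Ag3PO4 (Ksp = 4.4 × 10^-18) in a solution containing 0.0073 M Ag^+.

Ag3PO4(s) ⇌ 3 Ag^+ + PO4^3-
Ksp = [Ag^+]^3[PO4^3-]
Let s be the molar solubility in this solution. [Ag^+] = 0.0073 + 3s ≈ 0.0073, [PO4^3-] = s (common-ion effect: Ag^+ is already 0.0073 M).
Ksp ≈ (0.0073)^3 × s
s = 1.1 × 10^-11 M
Check: 3s = 3.4 x 10^-11 ≪ 0.0073, so the approximation is valid.

s ≈ 1.1 × 10^-11 M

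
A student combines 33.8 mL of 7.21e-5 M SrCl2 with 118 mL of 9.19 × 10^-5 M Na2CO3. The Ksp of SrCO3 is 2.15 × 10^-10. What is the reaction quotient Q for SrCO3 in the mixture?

Q ≈ 1.15e-9

Total volume = 33.8 + 118 = 151.8 mL.
[Sr^2+] = 7.21 × 10^-5 × (33.8/151.8) = 1.605 x 10^-5 M
[CO3^2-] = 9.19 × 10^-5 × (118/151.8) = 7.144 × 10^-5 M
SrCO3(s) <=> Sr^2+ + CO3^2-, so Q = [Sr^2+][CO3^2-]
Q = (1.605 × 10^-5)(7.144 × 10^-5) = 1.15 × 10^-9
Q > Ksp, so SrCO3 will precipitate.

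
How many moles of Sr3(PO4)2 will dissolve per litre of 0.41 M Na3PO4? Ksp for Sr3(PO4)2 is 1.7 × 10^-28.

Sr3(PO4)2(s) <=> 3 Sr^2+(aq) + 2 PO4^3-(aq)
Ksp = [Sr^2+]^3[PO4^3-]^2
Let s be the molar solubility in this solution. [Sr^2+] = 3s, [PO4^3-] = 0.41 + 2s ≈ 0.41 (common-ion effect: PO4^3- is already 0.41 M).
Ksp ≈ (3s)^3 × (0.41)^2
s = 3.3 x 10^-10 M
Check: 2s = 6.7 x 10^-10 ≪ 0.41, so the approximation is valid.

s = 3.3 × 10^-10 M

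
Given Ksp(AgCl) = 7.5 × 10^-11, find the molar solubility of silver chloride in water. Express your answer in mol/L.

8.7 × 10^-6 M

AgCl(s) ⇌ Ag^+ + Cl^-
Ksp = [Ag^+][Cl^-]
Let s = molar solubility. Then [Ag^+] = s and [Cl^-] = s.
Ksp = s × s = s^2
s = √(7.5 × 10^-11) = 8.7 × 10^-6 M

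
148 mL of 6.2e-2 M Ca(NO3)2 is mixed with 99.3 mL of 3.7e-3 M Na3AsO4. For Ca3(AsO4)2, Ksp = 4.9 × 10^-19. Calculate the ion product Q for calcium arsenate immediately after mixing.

Total volume = 148 + 99.3 = 247.3 mL.
[Ca^2+] = 6.2 x 10^-2 × (148/247.3) = 3.71 × 10^-2 M
[AsO4^3-] = 3.7 x 10^-3 × (99.3/247.3) = 1.49 x 10^-3 M
Ca3(AsO4)2(s) <=> 3 Ca^2+(aq) + 2 AsO4^3-(aq), so Q = [Ca^2+]^3[AsO4^3-]^2
Q = (3.71 × 10^-2)^3(1.49 x 10^-3)^2 = 1.1 × 10^-10
Q > Ksp, so Ca3(AsO4)2 will precipitate.

Q = 1.1 × 10^-10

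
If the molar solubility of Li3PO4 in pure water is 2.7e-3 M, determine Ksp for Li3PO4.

Li3PO4(s) ⇌ 3 Li^+(aq) + PO4^3-(aq)
For each mole of Li3PO4 that dissolves: [Li^+] = 3s, [PO4^3-] = s.
Ksp = [Li^+]^3[PO4^3-]
Substituting: Ksp = (3s)^3s = 27s^4
Ksp = 27 × (2.7 × 10^-3)^4 = 1.4 x 10^-9

Ksp = 1.4 × 10^-9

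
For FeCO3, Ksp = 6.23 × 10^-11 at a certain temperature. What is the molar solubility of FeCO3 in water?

s ≈ 7.89e-6 M

FeCO3(s) ⇌ Fe^2+ + CO3^2-
Ksp = [Fe^2+][CO3^2-]
With molar solubility s: [Fe^2+] = s, [CO3^2-] = s.
Ksp = s × s = s^2
s = (6.23 × 10^-11)^(1/2) = 7.89 x 10^-6 M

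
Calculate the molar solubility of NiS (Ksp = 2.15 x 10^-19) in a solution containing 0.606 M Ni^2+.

s = 3.55 × 10^-19 M

NiS(s) ⇌ Ni^2+ + S^2-
Ksp = [Ni^2+][S^2-]
Let s = moles of NiS that dissolve per litre. [Ni^2+] = 0.606 + s ≈ 0.606, [S^2-] = s (common-ion effect: Ni^2+ is already 0.606 M).
Ksp ≈ 0.606 × s
s = 3.55 x 10^-19 M
Check: s = 3.5 × 10^-19 ≪ 0.606, so the approximation is valid.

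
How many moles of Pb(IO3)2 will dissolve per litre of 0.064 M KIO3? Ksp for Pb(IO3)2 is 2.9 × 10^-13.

s = 7.1 × 10^-11 M

Pb(IO3)2(s) <=> Pb^2+ + 2 IO3^-
Ksp = [Pb^2+][IO3^-]^2
Let s = moles of Pb(IO3)2 that dissolve per litre. [Pb^2+] = s, [IO3^-] = 0.064 + 2s ≈ 0.064 (since IO3^- from KIO3 dominates).
Ksp ≈ s × (0.064)^2
s = 7.1 × 10^-11 M
Check: 2s = 1.4 × 10^-10 ≪ 0.064, so the approximation is valid.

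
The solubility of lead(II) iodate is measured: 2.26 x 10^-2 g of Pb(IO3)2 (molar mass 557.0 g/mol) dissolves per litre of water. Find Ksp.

Molar solubility s = (2.26 × 10^-2 g/L) / (557.0 g/mol) = 4.057 × 10^-5 M.
Pb(IO3)2(s) ⇌ Pb^2+(aq) + 2 IO3^-(aq)
Let s = molar solubility. Then [Pb^2+] = s and [IO3^-] = 2s.
Ksp = [Pb^2+][IO3^-]^2
So Ksp = s × (2s)^2 = 4s^3
Ksp = 4 × (4.057 × 10^-5)^3 = 2.67 × 10^-13

2.67 × 10^-13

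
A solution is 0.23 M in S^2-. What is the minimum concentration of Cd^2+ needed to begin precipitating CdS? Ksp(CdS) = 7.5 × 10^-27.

[Cd^2+] = 3.3 × 10^-26 M

CdS(s) ⇌ Cd^2+ + S^2-
Ksp = [Cd^2+][S^2-]
Precipitation begins when Q = Ksp. With [S^2-] = 0.23 M:
7.5 × 10^-27 = (0.23) × [Cd^2+]
[Cd^2+] = (7.5 × 10^-27 / 2.3 × 10^-1) = 3.3 × 10^-26 M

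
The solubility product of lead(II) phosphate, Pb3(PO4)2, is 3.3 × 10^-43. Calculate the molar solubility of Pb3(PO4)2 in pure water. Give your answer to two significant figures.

s ≈ 1.3 × 10^-9 M

Pb3(PO4)2(s) ⇌ 3 Pb^2+(aq) + 2 PO4^3-(aq)
Ksp = [Pb^2+]^3[PO4^3-]^2
If s mol/L of Pb3(PO4)2 dissolves, [Pb^2+] = 3s and [PO4^3-] = 2s.
Ksp = (3s)^3(2s)^2 = 108s^5
s^5 = 3.3 × 10^-43 / 108, so s = 1.3 × 10^-9 M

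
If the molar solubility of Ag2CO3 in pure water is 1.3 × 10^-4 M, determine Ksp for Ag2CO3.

Ag2CO3(s) ⇌ 2 Ag^+ + CO3^2-
For each mole of Ag2CO3 that dissolves: [Ag^+] = 2s, [CO3^2-] = s.
Ksp = [Ag^+]^2[CO3^2-]
So Ksp = (2s)^2 × s = 4s^3
With s = 1.3 × 10^-4: Ksp = 8.8 × 10^-12

Ksp = 8.8 × 10^-12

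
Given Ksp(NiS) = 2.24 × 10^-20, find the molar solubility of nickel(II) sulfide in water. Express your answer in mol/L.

NiS(s) ⇌ Ni^2+ + S^2-
Ksp = [Ni^2+][S^2-]
With molar solubility s: [Ni^2+] = s, [S^2-] = s.
Ksp = s^2
s = √(2.24 × 10^-20) = 1.50 x 10^-10 M

s ≈ 1.50e-10 M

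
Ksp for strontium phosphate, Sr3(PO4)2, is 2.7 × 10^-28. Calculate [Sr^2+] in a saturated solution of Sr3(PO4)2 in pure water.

Sr3(PO4)2(s) ⇌ 3 Sr^2+ + 2 PO4^3-
Ksp = [Sr^2+]^3[PO4^3-]^2
For each mole of Sr3(PO4)2 that dissolves: [Sr^2+] = 3s, [PO4^3-] = 2s.
Ksp = (3s)^3(2s)^2 = 108s^5
Solving, s = (2.7 × 10^-28/108)^(1/5) = 1.20 × 10^-6 M
[Sr^2+] = 3s = 3.6 × 10^-6 M

[Sr^2+] = 3.6e-6 M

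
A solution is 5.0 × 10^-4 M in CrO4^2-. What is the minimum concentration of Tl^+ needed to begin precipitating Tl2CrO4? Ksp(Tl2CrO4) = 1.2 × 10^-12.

Tl2CrO4(s) ⇌ 2 Tl^+(aq) + CrO4^2-(aq)
Ksp = [Tl^+]^2[CrO4^2-]
Precipitation begins when Q = Ksp. With [CrO4^2-] = 5.0 × 10^-4 M:
1.2 × 10^-12 = (5.0 × 10^-4) × [Tl^+]^2
[Tl^+] = (1.2 × 10^-12 / 5.0 × 10^-4)^(1/2) = 4.9 x 10^-5 M

[Tl^+] = 4.9e-5 M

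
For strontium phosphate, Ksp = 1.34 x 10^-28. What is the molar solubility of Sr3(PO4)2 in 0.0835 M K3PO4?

Sr3(PO4)2(s) ⇌ 3 Sr^2+ + 2 PO4^3-
Ksp = [Sr^2+]^3[PO4^3-]^2
Let s be the molar solubility in this solution. [Sr^2+] = 3s, [PO4^3-] = 0.0835 + 2s ≈ 0.0835 (Ksp is small, so little additional dissolves).
Ksp ≈ (3s)^3 × (0.0835)^2
s = 8.93 × 10^-10 M
Check: 2s = 1.8 × 10^-9 ≪ 0.0835, so the approximation is valid.

s ≈ 8.93e-10 M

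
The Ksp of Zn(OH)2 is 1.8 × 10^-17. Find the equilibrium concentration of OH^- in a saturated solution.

3.3 × 10^-6 M

Zn(OH)2(s) ⇌ Zn^2+ + 2 OH^-
Ksp = [Zn^2+][OH^-]^2
If s mol/L of Zn(OH)2 dissolves, [Zn^2+] = s and [OH^-] = 2s.
Ksp = s(2s)^2 = 4s^3
s^3 = 1.8 × 10^-17 / 4, so s = 1.65 × 10^-6 M
[OH^-] = 2s = 3.3 × 10^-6 M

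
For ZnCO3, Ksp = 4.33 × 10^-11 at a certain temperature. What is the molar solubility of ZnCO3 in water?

6.58 × 10^-6 M

ZnCO3(s) ⇌ Zn^2+(aq) + CO3^2-(aq)
Ksp = [Zn^2+][CO3^2-]
If s mol/L of ZnCO3 dissolves, [Zn^2+] = s and [CO3^2-] = s.
Ksp = (s)(s) = s^2
s = √(4.33 × 10^-11) = 6.58 x 10^-6 M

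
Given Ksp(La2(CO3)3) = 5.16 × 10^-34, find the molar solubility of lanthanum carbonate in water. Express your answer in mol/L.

s ≈ 8.63 × 10^-8 M

La2(CO3)3(s) ⇌ 2 La^3+ + 3 CO3^2-
Ksp = [La^3+]^2[CO3^2-]^3
For each mole of La2(CO3)3 that dissolves: [La^3+] = 2s, [CO3^2-] = 3s.
So Ksp = (2s)^2 × (3s)^3 = 108s^5
Solving, s = (5.16 × 10^-34/108)^(1/5) = 8.63 × 10^-8 M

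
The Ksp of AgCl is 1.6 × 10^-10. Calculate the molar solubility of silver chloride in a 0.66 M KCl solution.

s ≈ 2.4e-10 M

AgCl(s) ⇌ Ag^+ + Cl^-
Ksp = [Ag^+][Cl^-]
If s mol/L dissolves here, [Ag^+] = s, [Cl^-] = 0.66 + s ≈ 0.66 (since Cl^- from KCl dominates).
Ksp ≈ s × 0.66
s = 2.4 x 10^-10 M
Check: s = 2.4 × 10^-10 ≪ 0.66, so the approximation is valid.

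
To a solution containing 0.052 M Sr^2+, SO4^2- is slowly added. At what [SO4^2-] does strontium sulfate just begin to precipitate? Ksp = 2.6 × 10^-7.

SrSO4(s) ⇌ Sr^2+(aq) + SO4^2-(aq)
Ksp = [Sr^2+][SO4^2-]
Precipitation begins when Q = Ksp. With [Sr^2+] = 0.052 M:
2.6 × 10^-7 = (0.052) × [SO4^2-]
[SO4^2-] = (2.6 × 10^-7 / 5.2 × 10^-2) = 5.0 x 10^-6 M

5.0 × 10^-6 M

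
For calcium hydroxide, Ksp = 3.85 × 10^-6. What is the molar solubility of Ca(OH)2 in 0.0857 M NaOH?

Ca(OH)2(s) <=> Ca^2+(aq) + 2 OH^-(aq)
Ksp = [Ca^2+][OH^-]^2
Let s be the molar solubility in this solution. [Ca^2+] = s, [OH^-] = 0.0857 + 2s ≈ 0.0857 (Ksp is small, so little additional dissolves).
Ksp ≈ s × (0.0857)^2
s = 5.24 x 10^-4 M
Check: 2s = 1.0 x 10^-3 ≪ 0.0857, so the approximation is valid.

s = 5.24 × 10^-4 M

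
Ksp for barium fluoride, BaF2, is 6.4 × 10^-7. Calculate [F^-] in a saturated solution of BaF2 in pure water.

[F^-] = 1.1e-2 M

BaF2(s) ⇌ Ba^2+ + 2 F^-
Ksp = [Ba^2+][F^-]^2
If s mol/L of BaF2 dissolves, [Ba^2+] = s and [F^-] = 2s.
Ksp = s(2s)^2 = 4s^3
Solving, s = (6.4 × 10^-7/4)^(1/3) = 5.43 × 10^-3 M
[F^-] = 2s = 1.1 × 10^-2 M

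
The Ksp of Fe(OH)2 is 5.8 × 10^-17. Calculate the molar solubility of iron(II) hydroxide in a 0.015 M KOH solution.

s = 2.6 × 10^-13 M

Fe(OH)2(s) ⇌ Fe^2+(aq) + 2 OH^-(aq)
Ksp = [Fe^2+][OH^-]^2
If s mol/L dissolves here, [Fe^2+] = s, [OH^-] = 0.015 + 2s ≈ 0.015 (common-ion effect: OH^- is already 0.015 M).
Ksp ≈ s × (0.015)^2
s = 2.6 x 10^-13 M
Check: 2s = 5.2 × 10^-13 ≪ 0.015, so the approximation is valid.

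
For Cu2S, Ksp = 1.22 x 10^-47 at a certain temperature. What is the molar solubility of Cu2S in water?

Cu2S(s) <=> 2 Cu^+(aq) + S^2-(aq)
Ksp = [Cu^+]^2[S^2-]
Let s = molar solubility. Then [Cu^+] = 2s and [S^2-] = s.
So Ksp = (2s)^2 × s = 4s^3
s^3 = 1.22 x 10^-47 / 4, so s = 1.45 x 10^-16 M

s ≈ 1.45e-16 M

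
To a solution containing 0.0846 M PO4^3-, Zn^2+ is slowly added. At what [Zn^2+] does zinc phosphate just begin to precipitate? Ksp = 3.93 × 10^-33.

Zn3(PO4)2(s) ⇌ 3 Zn^2+ + 2 PO4^3-
Ksp = [Zn^2+]^3[PO4^3-]^2
Precipitation begins when Q = Ksp. With [PO4^3-] = 0.0846 M:
3.93 × 10^-33 = (0.0846)^2 × [Zn^2+]^3
[Zn^2+] = (3.93 × 10^-33 / 7.157 x 10^-3)^(1/3) = 8.19 × 10^-11 M

[Zn^2+] ≈ 8.19 × 10^-11 M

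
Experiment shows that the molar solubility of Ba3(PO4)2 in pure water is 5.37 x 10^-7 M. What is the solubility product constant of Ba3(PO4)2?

Ksp ≈ 4.82 × 10^-30

Ba3(PO4)2(s) ⇌ 3 Ba^2+(aq) + 2 PO4^3-(aq)
Let s = molar solubility. Then [Ba^2+] = 3s and [PO4^3-] = 2s.
Ksp = [Ba^2+]^3[PO4^3-]^2
So Ksp = (3s)^3 × (2s)^2 = 108s^5
With s = 5.37 x 10^-7: Ksp = 4.82 x 10^-30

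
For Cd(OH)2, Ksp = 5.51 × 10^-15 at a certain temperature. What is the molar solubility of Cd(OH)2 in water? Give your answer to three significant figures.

s = 1.11 × 10^-5 M

Cd(OH)2(s) <=> Cd^2+(aq) + 2 OH^-(aq)
Ksp = [Cd^2+][OH^-]^2
Let s = molar solubility. Then [Cd^2+] = s and [OH^-] = 2s.
So Ksp = s × (2s)^2 = 4s^3
s^3 = 5.51 × 10^-15 / 4, so s = 1.11 × 10^-5 M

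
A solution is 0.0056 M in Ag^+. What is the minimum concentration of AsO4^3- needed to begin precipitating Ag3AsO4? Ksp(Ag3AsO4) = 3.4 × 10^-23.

Ag3AsO4(s) ⇌ 3 Ag^+ + AsO4^3-
Ksp = [Ag^+]^3[AsO4^3-]
Precipitation begins when Q = Ksp. With [Ag^+] = 0.0056 M:
3.4 × 10^-23 = (0.0056)^3 × [AsO4^3-]
[AsO4^3-] = (3.4 × 10^-23 / 1.76 x 10^-7) = 1.9 × 10^-16 M

[AsO4^3-] ≈ 1.9 x 10^-16 M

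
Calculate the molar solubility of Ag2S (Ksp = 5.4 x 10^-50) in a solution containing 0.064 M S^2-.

s = 4.6 × 10^-25 M

Ag2S(s) ⇌ 2 Ag^+ + S^2-
Ksp = [Ag^+]^2[S^2-]
Let s be the molar solubility in this solution. [Ag^+] = 2s, [S^2-] = 0.064 + s ≈ 0.064 (since the S^2- already present dominates).
Ksp ≈ (2s)^2 × 0.064
s = 4.6 x 10^-25 M
Check: s = 4.6 × 10^-25 ≪ 0.064, so the approximation is valid.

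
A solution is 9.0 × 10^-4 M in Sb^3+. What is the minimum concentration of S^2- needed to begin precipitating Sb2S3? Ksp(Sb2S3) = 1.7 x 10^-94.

Sb2S3(s) ⇌ 2 Sb^3+(aq) + 3 S^2-(aq)
Ksp = [Sb^3+]^2[S^2-]^3
Precipitation begins when Q = Ksp. With [Sb^3+] = 9.0 × 10^-4 M:
1.7 x 10^-94 = (9.0 × 10^-4)^2 × [S^2-]^3
[S^2-] = (1.7 x 10^-94 / 8.10 × 10^-7)^(1/3) = 5.9 × 10^-30 M

5.9 × 10^-30 M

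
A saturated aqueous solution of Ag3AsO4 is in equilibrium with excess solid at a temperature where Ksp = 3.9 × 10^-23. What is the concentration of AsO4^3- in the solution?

Ag3AsO4(s) ⇌ 3 Ag^+(aq) + AsO4^3-(aq)
Ksp = [Ag^+]^3[AsO4^3-]
For each mole of Ag3AsO4 that dissolves: [Ag^+] = 3s, [AsO4^3-] = s.
Substituting: Ksp = (3s)^3s = 27s^4
Solving, s = (3.9 × 10^-23/27)^(1/4) = 1.10 × 10^-6 M
[AsO4^3-] = s = 1.1 × 10^-6 M

1.1 × 10^-6 M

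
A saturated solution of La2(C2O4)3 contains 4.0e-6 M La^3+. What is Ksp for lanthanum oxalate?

Ksp ≈ 3.5 × 10^-27

La2(C2O4)3(s) ⇌ 2 La^3+(aq) + 3 C2O4^2-(aq)
Stoichiometry gives [C2O4^2-] = (3/2)[La^3+] = 6.00 x 10^-6 M.
Ksp = [La^3+]^2[C2O4^2-]^3
Ksp = (4.0 x 10^-6)^2 × (6.00 × 10^-6)^3 = 3.5 x 10^-27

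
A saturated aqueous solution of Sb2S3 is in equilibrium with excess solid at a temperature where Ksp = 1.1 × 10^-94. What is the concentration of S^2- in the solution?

Sb2S3(s) <=> 2 Sb^3+(aq) + 3 S^2-(aq)
Ksp = [Sb^3+]^2[S^2-]^3
If s mol/L of Sb2S3 dissolves, [Sb^3+] = 2s and [S^2-] = 3s.
So Ksp = (2s)^2 × (3s)^3 = 108s^5
s = (1.1 × 10^-94 / 108)^(1/5) = 6.33 × 10^-20 M
[S^2-] = 3s = 1.9 x 10^-19 M

[S^2-] = 1.9e-19 M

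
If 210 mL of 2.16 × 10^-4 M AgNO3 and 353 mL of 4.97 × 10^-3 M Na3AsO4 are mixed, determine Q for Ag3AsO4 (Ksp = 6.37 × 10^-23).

Total volume = 210 + 353 = 563 mL.
[Ag^+] = 2.16 × 10^-4 × (210/563) = 8.057 × 10^-5 M
[AsO4^3-] = 4.97 x 10^-3 × (353/563) = 3.116 × 10^-3 M
Ag3AsO4(s) <=> 3 Ag^+ + AsO4^3-, so Q = [Ag^+]^3[AsO4^3-]
Q = (8.057 x 10^-5)^3(3.116 x 10^-3) = 1.63 × 10^-15
Q > Ksp, so Ag3AsO4 will precipitate.

1.63 × 10^-15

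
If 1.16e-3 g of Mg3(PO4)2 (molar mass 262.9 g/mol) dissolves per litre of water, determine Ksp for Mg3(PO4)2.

Ksp = 1.81 × 10^-25

Molar solubility s = (1.16 × 10^-3 g/L) / (262.9 g/mol) = 4.412 × 10^-6 M.
Mg3(PO4)2(s) ⇌ 3 Mg^2+(aq) + 2 PO4^3-(aq)
With molar solubility s: [Mg^2+] = 3s, [PO4^3-] = 2s.
Ksp = [Mg^2+]^3[PO4^3-]^2
Substituting: Ksp = (3s)^3(2s)^2 = 108s^5
With s = 4.412 x 10^-6: Ksp = 1.81 × 10^-25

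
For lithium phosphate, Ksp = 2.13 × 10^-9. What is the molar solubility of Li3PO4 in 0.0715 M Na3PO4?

Li3PO4(s) ⇌ 3 Li^+ + PO4^3-
Ksp = [Li^+]^3[PO4^3-]
If s mol/L dissolves here, [Li^+] = 3s, [PO4^3-] = 0.0715 + s ≈ 0.0715 (since PO4^3- from Na3PO4 dominates).
Ksp ≈ (3s)^3 × 0.0715
s = 1.03 x 10^-3 M
Check: s = 1.0 × 10^-3 ≪ 0.0715, so the approximation is valid.

s ≈ 1.03 × 10^-3 M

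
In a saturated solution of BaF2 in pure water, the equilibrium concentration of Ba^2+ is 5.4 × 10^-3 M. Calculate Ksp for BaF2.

Ksp ≈ 6.3e-7

BaF2(s) <=> Ba^2+(aq) + 2 F^-(aq)
Stoichiometry gives [F^-] = (2/1)[Ba^2+] = 1.08 × 10^-2 M.
Ksp = [Ba^2+][F^-]^2
Ksp = 5.4 × 10^-3 × (1.08 × 10^-2)^2 = 6.3 x 10^-7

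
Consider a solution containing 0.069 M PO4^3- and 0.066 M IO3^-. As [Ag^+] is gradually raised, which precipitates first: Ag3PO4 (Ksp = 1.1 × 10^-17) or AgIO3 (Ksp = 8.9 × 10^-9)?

Precipitation of each salt starts when its ion product equals its Ksp.
For Ag3PO4: 1.1 × 10^-17 = 0.069 × [Ag^+]^3  ⇒  [Ag^+] = 5.4 × 10^-6 M.
For AgIO3: 8.9 × 10^-9 = 0.066 × [Ag^+]  ⇒  [Ag^+] = 1.3 × 10^-7 M.
The salt with the lower threshold [Ag^+] precipitates first: AgIO3.

AgIO3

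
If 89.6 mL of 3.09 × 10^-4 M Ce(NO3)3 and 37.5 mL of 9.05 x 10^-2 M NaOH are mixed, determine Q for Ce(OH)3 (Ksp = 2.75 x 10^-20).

Total volume = 89.6 + 37.5 = 127.1 mL.
[Ce^3+] = 3.09 × 10^-4 × (89.6/127.1) = 2.178 x 10^-4 M
[OH^-] = 9.05 x 10^-2 × (37.5/127.1) = 2.670 × 10^-2 M
Ce(OH)3(s) <=> Ce^3+(aq) + 3 OH^-(aq), so Q = [Ce^3+][OH^-]^3
Q = (2.178 × 10^-4)(2.670 × 10^-2)^3 = 4.15 × 10^-9
Q > Ksp, so Ce(OH)3 will precipitate.

Q = 4.15 × 10^-9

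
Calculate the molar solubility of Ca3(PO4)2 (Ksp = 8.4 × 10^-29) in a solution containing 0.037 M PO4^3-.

s = 1.3 × 10^-9 M

Ca3(PO4)2(s) ⇌ 3 Ca^2+(aq) + 2 PO4^3-(aq)
Ksp = [Ca^2+]^3[PO4^3-]^2
Let s = moles of Ca3(PO4)2 that dissolve per litre. [Ca^2+] = 3s, [PO4^3-] = 0.037 + 2s ≈ 0.037 (common-ion effect: PO4^3- is already 0.037 M).
Ksp ≈ (3s)^3 × (0.037)^2
s = 1.3 × 10^-9 M
Check: 2s = 2.6 × 10^-9 ≪ 0.037, so the approximation is valid.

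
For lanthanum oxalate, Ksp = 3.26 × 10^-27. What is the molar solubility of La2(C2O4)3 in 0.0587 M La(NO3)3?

La2(C2O4)3(s) ⇌ 2 La^3+(aq) + 3 C2O4^2-(aq)
Ksp = [La^3+]^2[C2O4^2-]^3
Let s be the molar solubility in this solution. [La^3+] = 0.0587 + 2s ≈ 0.0587, [C2O4^2-] = 3s (Ksp is small, so little additional dissolves).
Ksp ≈ (0.0587)^2 × (3s)^3
s = 3.27 × 10^-9 M
Check: 2s = 6.5 x 10^-9 ≪ 0.0587, so the approximation is valid.

s = 3.27 x 10^-9 M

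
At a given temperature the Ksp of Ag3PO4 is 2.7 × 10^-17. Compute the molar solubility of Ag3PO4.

s ≈ 3.2e-5 M

Ag3PO4(s) <=> 3 Ag^+(aq) + PO4^3-(aq)
Ksp = [Ag^+]^3[PO4^3-]
With molar solubility s: [Ag^+] = 3s, [PO4^3-] = s.
So Ksp = (3s)^3 × s = 27s^4
Solving, s = (2.7 × 10^-17/27)^(1/4) = 3.2 × 10^-5 M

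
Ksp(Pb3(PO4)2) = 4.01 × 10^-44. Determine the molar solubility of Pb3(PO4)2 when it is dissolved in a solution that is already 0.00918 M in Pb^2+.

Pb3(PO4)2(s) <=> 3 Pb^2+ + 2 PO4^3-
Ksp = [Pb^2+]^3[PO4^3-]^2
Let s be the molar solubility in this solution. [Pb^2+] = 0.00918 + 3s ≈ 0.00918, [PO4^3-] = 2s (since the Pb^2+ already present dominates).
Ksp ≈ (0.00918)^3 × (2s)^2
s = 1.14 x 10^-19 M
Check: 3s = 3.4 × 10^-19 ≪ 0.00918, so the approximation is valid.

1.14 × 10^-19 M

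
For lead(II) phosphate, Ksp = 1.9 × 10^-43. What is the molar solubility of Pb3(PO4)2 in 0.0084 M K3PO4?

s ≈ 4.6 x 10^-14 M

Pb3(PO4)2(s) ⇌ 3 Pb^2+ + 2 PO4^3-
Ksp = [Pb^2+]^3[PO4^3-]^2
If s mol/L dissolves here, [Pb^2+] = 3s, [PO4^3-] = 0.0084 + 2s ≈ 0.0084 (Ksp is small, so little additional dissolves).
Ksp ≈ (3s)^3 × (0.0084)^2
s = 4.6 × 10^-14 M
Check: 2s = 9.3 x 10^-14 ≪ 0.0084, so the approximation is valid.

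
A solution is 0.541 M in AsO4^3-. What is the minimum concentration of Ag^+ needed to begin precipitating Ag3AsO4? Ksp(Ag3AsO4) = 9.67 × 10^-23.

Ag3AsO4(s) <=> 3 Ag^+ + AsO4^3-
Ksp = [Ag^+]^3[AsO4^3-]
Precipitation begins when Q = Ksp. With [AsO4^3-] = 0.541 M:
9.67 × 10^-23 = (0.541) × [Ag^+]^3
[Ag^+] = (9.67 × 10^-23 / 5.41 × 10^-1)^(1/3) = 5.63 x 10^-8 M

5.63e-8 M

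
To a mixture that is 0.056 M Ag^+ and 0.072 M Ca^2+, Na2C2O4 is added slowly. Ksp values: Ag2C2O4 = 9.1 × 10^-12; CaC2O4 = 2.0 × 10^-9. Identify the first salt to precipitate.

Precipitation of each salt starts when its ion product equals its Ksp.
For Ag2C2O4: 9.1 × 10^-12 = (0.056)^2 × [C2O4^2-]  ⇒  [C2O4^2-] = 2.9 x 10^-9 M.
For CaC2O4: 2.0 × 10^-9 = 0.072 × [C2O4^2-]  ⇒  [C2O4^2-] = 2.8 × 10^-8 M.
The salt with the lower threshold [C2O4^2-] precipitates first: Ag2C2O4.

Ag2C2O4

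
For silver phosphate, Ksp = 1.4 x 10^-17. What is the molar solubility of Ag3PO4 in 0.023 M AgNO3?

s = 1.2 × 10^-12 M

Ag3PO4(s) <=> 3 Ag^+ + PO4^3-
Ksp = [Ag^+]^3[PO4^3-]
Let s be the molar solubility in this solution. [Ag^+] = 0.023 + 3s ≈ 0.023, [PO4^3-] = s (common-ion effect: Ag^+ is already 0.023 M).
Ksp ≈ (0.023)^3 × s
s = 1.2 x 10^-12 M
Check: 3s = 3.5 × 10^-12 ≪ 0.023, so the approximation is valid.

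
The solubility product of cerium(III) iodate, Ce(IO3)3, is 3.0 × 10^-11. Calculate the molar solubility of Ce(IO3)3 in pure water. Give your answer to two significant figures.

Ce(IO3)3(s) ⇌ Ce^3+ + 3 IO3^-
Ksp = [Ce^3+][IO3^-]^3
Let s = molar solubility. Then [Ce^3+] = s and [IO3^-] = 3s.
Ksp = s(3s)^3 = 27s^4
s^4 = 3.0 × 10^-11 / 27, so s = 1.0 x 10^-3 M

s ≈ 1.0 × 10^-3 M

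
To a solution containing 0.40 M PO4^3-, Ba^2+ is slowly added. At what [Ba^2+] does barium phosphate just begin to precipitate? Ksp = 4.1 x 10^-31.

Ba3(PO4)2(s) ⇌ 3 Ba^2+(aq) + 2 PO4^3-(aq)
Ksp = [Ba^2+]^3[PO4^3-]^2
Precipitation begins when Q = Ksp. With [PO4^3-] = 0.40 M:
4.1 x 10^-31 = (0.40)^2 × [Ba^2+]^3
[Ba^2+] = (4.1 x 10^-31 / 1.60 × 10^-1)^(1/3) = 1.4 x 10^-10 M

[Ba^2+] ≈ 1.4 x 10^-10 M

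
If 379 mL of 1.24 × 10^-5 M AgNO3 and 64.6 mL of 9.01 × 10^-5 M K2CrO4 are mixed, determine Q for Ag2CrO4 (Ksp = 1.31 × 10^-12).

Total volume = 379 + 64.6 = 443.6 mL.
[Ag^+] = 1.24 x 10^-5 × (379/443.6) = 1.059 × 10^-5 M
[CrO4^2-] = 9.01 × 10^-5 × (64.6/443.6) = 1.312 × 10^-5 M
Ag2CrO4(s) ⇌ 2 Ag^+ + CrO4^2-, so Q = [Ag^+]^2[CrO4^2-]
Q = (1.059 × 10^-5)^2(1.312 × 10^-5) = 1.47 × 10^-15
Q < Ksp, so no precipitate of Ag2CrO4 forms.

Q = 1.47 x 10^-15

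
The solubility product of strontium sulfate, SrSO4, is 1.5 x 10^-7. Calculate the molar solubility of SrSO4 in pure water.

SrSO4(s) ⇌ Sr^2+(aq) + SO4^2-(aq)
Ksp = [Sr^2+][SO4^2-]
Let s = molar solubility. Then [Sr^2+] = s and [SO4^2-] = s.
Ksp = s × s = s^2
s = √(1.5 x 10^-7) = 3.9 x 10^-4 M

3.9 × 10^-4 M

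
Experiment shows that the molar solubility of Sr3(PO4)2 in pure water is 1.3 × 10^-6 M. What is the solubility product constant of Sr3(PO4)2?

Sr3(PO4)2(s) <=> 3 Sr^2+ + 2 PO4^3-
For each mole of Sr3(PO4)2 that dissolves: [Sr^2+] = 3s, [PO4^3-] = 2s.
Ksp = [Sr^2+]^3[PO4^3-]^2
Substituting: Ksp = (3s)^3(2s)^2 = 108s^5
Ksp = 108 × (1.3 x 10^-6)^5 = 4.0 x 10^-28

Ksp = 4.0 × 10^-28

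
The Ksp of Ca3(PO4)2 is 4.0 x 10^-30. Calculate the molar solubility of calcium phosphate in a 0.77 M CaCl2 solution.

1.5 x 10^-15 M

Ca3(PO4)2(s) <=> 3 Ca^2+(aq) + 2 PO4^3-(aq)
Ksp = [Ca^2+]^3[PO4^3-]^2
Let s = moles of Ca3(PO4)2 that dissolve per litre. [Ca^2+] = 0.77 + 3s ≈ 0.77, [PO4^3-] = 2s (Ksp is small, so little additional dissolves).
Ksp ≈ (0.77)^3 × (2s)^2
s = 1.5 x 10^-15 M
Check: 3s = 4.4 x 10^-15 ≪ 0.77, so the approximation is valid.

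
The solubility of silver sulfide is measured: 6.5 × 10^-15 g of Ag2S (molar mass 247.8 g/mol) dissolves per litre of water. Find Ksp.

Molar solubility s = (6.5 x 10^-15 g/L) / (247.8 g/mol) = 2.62 × 10^-17 M.
Ag2S(s) ⇌ 2 Ag^+(aq) + S^2-(aq)
Let s = molar solubility. Then [Ag^+] = 2s and [S^2-] = s.
Ksp = [Ag^+]^2[S^2-]
Ksp = (2s)^2s = 4s^3
With s = 2.62 × 10^-17: Ksp = 7.2 × 10^-50

7.2 x 10^-50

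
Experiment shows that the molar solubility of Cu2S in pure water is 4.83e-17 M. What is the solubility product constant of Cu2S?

Cu2S(s) ⇌ 2 Cu^+(aq) + S^2-(aq)
With molar solubility s: [Cu^+] = 2s, [S^2-] = s.
Ksp = [Cu^+]^2[S^2-]
Ksp = (2s)^2s = 4s^3
With s = 4.83 × 10^-17: Ksp = 4.51 × 10^-49

Ksp ≈ 4.51e-49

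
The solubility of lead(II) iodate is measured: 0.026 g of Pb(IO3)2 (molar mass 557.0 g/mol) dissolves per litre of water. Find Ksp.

Molar solubility s = (2.6 × 10^-2 g/L) / (557.0 g/mol) = 4.67 × 10^-5 M.
Pb(IO3)2(s) ⇌ Pb^2+ + 2 IO3^-
With molar solubility s: [Pb^2+] = s, [IO3^-] = 2s.
Ksp = [Pb^2+][IO3^-]^2
Substituting: Ksp = s(2s)^2 = 4s^3
With s = 4.67 × 10^-5: Ksp = 4.1 × 10^-13

4.1 x 10^-13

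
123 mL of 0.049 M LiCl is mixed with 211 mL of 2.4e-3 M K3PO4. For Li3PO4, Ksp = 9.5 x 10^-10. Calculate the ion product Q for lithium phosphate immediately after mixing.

Total volume = 123 + 211 = 334 mL.
[Li^+] = 4.9 × 10^-2 × (123/334) = 1.80 × 10^-2 M
[PO4^3-] = 2.4 x 10^-3 × (211/334) = 1.52 × 10^-3 M
Li3PO4(s) <=> 3 Li^+ + PO4^3-, so Q = [Li^+]^3[PO4^3-]
Q = (1.80 x 10^-2)^3(1.52 x 10^-3) = 8.9 × 10^-9
Q > Ksp, so Li3PO4 will precipitate.

8.9 × 10^-9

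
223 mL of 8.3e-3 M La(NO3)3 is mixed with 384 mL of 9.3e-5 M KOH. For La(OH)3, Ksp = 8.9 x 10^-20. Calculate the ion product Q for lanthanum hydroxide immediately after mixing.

6.2 x 10^-16

Total volume = 223 + 384 = 607 mL.
[La^3+] = 8.3 × 10^-3 × (223/607) = 3.05 × 10^-3 M
[OH^-] = 9.3 × 10^-5 × (384/607) = 5.88 × 10^-5 M
La(OH)3(s) ⇌ La^3+(aq) + 3 OH^-(aq), so Q = [La^3+][OH^-]^3
Q = (3.05 × 10^-3)(5.88 × 10^-5)^3 = 6.2 × 10^-16
Q > Ksp, so La(OH)3 will precipitate.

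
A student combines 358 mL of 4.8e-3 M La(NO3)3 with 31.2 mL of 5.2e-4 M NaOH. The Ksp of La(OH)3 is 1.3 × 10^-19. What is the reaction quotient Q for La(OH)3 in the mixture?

Total volume = 358 + 31.2 = 389.2 mL.
[La^3+] = 4.8 × 10^-3 × (358/389.2) = 4.42 x 10^-3 M
[OH^-] = 5.2 × 10^-4 × (31.2/389.2) = 4.17 × 10^-5 M
La(OH)3(s) <=> La^3+ + 3 OH^-, so Q = [La^3+][OH^-]^3
Q = (4.42 × 10^-3)(4.17 × 10^-5)^3 = 3.2 × 10^-16
Q > Ksp, so La(OH)3 will precipitate.

3.2 × 10^-16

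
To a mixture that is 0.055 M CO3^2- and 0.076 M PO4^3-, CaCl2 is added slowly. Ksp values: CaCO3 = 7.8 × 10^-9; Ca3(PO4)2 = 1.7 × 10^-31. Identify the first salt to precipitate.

Each salt begins to precipitate when Q = Ksp, i.e. when [Ca^2+] reaches its threshold.
For CaCO3: 7.8 × 10^-9 = 0.055 × [Ca^2+]  ⇒  [Ca^2+] = 1.4 × 10^-7 M.
For Ca3(PO4)2: 1.7 × 10^-31 = (0.076)^2 × [Ca^2+]^3  ⇒  [Ca^2+] = 3.1 x 10^-10 M.
The salt with the lower threshold [Ca^2+] precipitates first: Ca3(PO4)2.

Ca3(PO4)2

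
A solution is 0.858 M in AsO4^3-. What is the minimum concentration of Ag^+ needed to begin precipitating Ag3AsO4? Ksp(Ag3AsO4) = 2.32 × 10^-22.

Ag3AsO4(s) ⇌ 3 Ag^+ + AsO4^3-
Ksp = [Ag^+]^3[AsO4^3-]
Precipitation begins when Q = Ksp. With [AsO4^3-] = 0.858 M:
2.32 × 10^-22 = (0.858) × [Ag^+]^3
[Ag^+] = (2.32 × 10^-22 / 8.58 × 10^-1)^(1/3) = 6.47 x 10^-8 M

6.47 × 10^-8 M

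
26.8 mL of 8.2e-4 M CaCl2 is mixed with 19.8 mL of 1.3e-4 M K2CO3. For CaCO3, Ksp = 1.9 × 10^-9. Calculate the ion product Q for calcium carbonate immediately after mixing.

Total volume = 26.8 + 19.8 = 46.6 mL.
[Ca^2+] = 8.2 × 10^-4 × (26.8/46.6) = 4.72 × 10^-4 M
[CO3^2-] = 1.3 x 10^-4 × (19.8/46.6) = 5.52 × 10^-5 M
CaCO3(s) ⇌ Ca^2+(aq) + CO3^2-(aq), so Q = [Ca^2+][CO3^2-]
Q = (4.72 × 10^-4)(5.52 × 10^-5) = 2.6 × 10^-8
Q > Ksp, so CaCO3 will precipitate.

Q ≈ 2.6e-8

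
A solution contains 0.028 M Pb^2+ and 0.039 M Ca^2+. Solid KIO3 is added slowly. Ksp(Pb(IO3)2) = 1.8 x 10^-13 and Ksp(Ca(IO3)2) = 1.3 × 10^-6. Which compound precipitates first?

Pb(IO3)2

Precipitation of each salt starts when its ion product equals its Ksp.
For Pb(IO3)2: 1.8 x 10^-13 = 0.028 × [IO3^-]^2  ⇒  [IO3^-] = 2.5 x 10^-6 M.
For Ca(IO3)2: 1.3 × 10^-6 = 0.039 × [IO3^-]^2  ⇒  [IO3^-] = 5.8 x 10^-3 M.
The salt with the lower threshold [IO3^-] precipitates first: Pb(IO3)2.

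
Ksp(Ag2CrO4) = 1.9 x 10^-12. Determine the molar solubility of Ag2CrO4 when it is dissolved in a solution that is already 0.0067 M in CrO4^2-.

8.4 × 10^-6 M

Ag2CrO4(s) ⇌ 2 Ag^+ + CrO4^2-
Ksp = [Ag^+]^2[CrO4^2-]
Let s be the molar solubility in this solution. [Ag^+] = 2s, [CrO4^2-] = 0.0067 + s ≈ 0.0067 (since the CrO4^2- already present dominates).
Ksp ≈ (2s)^2 × 0.0067
s = 8.4 × 10^-6 M
Check: s = 8.4 × 10^-6 ≪ 0.0067, so the approximation is valid.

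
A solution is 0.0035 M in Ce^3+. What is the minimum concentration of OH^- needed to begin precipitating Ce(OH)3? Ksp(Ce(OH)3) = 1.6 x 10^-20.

Ce(OH)3(s) ⇌ Ce^3+ + 3 OH^-
Ksp = [Ce^3+][OH^-]^3
Precipitation begins when Q = Ksp. With [Ce^3+] = 0.0035 M:
1.6 x 10^-20 = (0.0035) × [OH^-]^3
[OH^-] = (1.6 x 10^-20 / 3.5 × 10^-3)^(1/3) = 1.7 x 10^-6 M

1.7e-6 M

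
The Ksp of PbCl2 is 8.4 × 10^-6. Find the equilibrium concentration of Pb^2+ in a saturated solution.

[Pb^2+] ≈ 0.013 M

PbCl2(s) ⇌ Pb^2+ + 2 Cl^-
Ksp = [Pb^2+][Cl^-]^2
Let s = molar solubility. Then [Pb^2+] = s and [Cl^-] = 2s.
Substituting: Ksp = s(2s)^2 = 4s^3
s^3 = 8.4 × 10^-6 / 4, so s = 1.28 × 10^-2 M
[Pb^2+] = s = 1.3 × 10^-2 M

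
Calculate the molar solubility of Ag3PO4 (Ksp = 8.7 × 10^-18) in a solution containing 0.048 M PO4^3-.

s ≈ 1.9 × 10^-6 M

Ag3PO4(s) <=> 3 Ag^+(aq) + PO4^3-(aq)
Ksp = [Ag^+]^3[PO4^3-]
Let s be the molar solubility in this solution. [Ag^+] = 3s, [PO4^3-] = 0.048 + s ≈ 0.048 (since the PO4^3- already present dominates).
Ksp ≈ (3s)^3 × 0.048
s = 1.9 x 10^-6 M
Check: s = 1.9 x 10^-6 ≪ 0.048, so the approximation is valid.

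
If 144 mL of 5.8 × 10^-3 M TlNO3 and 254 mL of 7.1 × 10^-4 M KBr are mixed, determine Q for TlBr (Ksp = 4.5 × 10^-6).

Total volume = 144 + 254 = 398 mL.
[Tl^+] = 5.8 x 10^-3 × (144/398) = 2.10 × 10^-3 M
[Br^-] = 7.1 x 10^-4 × (254/398) = 4.53 × 10^-4 M
TlBr(s) <=> Tl^+(aq) + Br^-(aq), so Q = [Tl^+][Br^-]
Q = (2.10 × 10^-3)(4.53 × 10^-4) = 9.5 x 10^-7
Q < Ksp, so no precipitate of TlBr forms.

Q ≈ 9.5 x 10^-7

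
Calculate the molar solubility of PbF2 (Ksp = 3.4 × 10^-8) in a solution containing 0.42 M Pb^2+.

PbF2(s) ⇌ Pb^2+(aq) + 2 F^-(aq)
Ksp = [Pb^2+][F^-]^2
Let s = moles of PbF2 that dissolve per litre. [Pb^2+] = 0.42 + s ≈ 0.42, [F^-] = 2s (since the Pb^2+ already present dominates).
Ksp ≈ 0.42 × (2s)^2
s = 1.4 x 10^-4 M
Check: s = 1.4 × 10^-4 ≪ 0.42, so the approximation is valid.

s ≈ 1.4e-4 M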